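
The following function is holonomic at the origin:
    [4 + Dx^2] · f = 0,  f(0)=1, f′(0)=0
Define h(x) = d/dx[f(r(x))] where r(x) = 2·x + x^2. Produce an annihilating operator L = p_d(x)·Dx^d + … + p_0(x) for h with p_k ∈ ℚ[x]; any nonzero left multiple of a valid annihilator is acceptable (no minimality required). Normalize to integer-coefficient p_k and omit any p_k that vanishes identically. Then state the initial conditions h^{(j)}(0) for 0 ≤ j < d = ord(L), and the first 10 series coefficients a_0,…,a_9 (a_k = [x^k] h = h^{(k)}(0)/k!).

L = (19 + 64·x + 96·x^2 + 64·x^3 + 16·x^4) + (-3 - 3·x)·Dx + (1 + 2·x + x^2)·Dx^2  (order 2).
h: a_k = 0, -16, -24, 104/3, 320/3, 928/15, -1232/15, -47984/315, -2432/35, 163168/2835, …
ICs: h(0) = 0, h′(0) = -16.

f: a_k = 1, 0, -2, 0, 2/3, 0, -4/45, 0, 2/315, 0, …
f∘r: x↦r, Dx↦Dx/r' in L_f ⇒ L₀.
Derive L from L₀ (diff closure).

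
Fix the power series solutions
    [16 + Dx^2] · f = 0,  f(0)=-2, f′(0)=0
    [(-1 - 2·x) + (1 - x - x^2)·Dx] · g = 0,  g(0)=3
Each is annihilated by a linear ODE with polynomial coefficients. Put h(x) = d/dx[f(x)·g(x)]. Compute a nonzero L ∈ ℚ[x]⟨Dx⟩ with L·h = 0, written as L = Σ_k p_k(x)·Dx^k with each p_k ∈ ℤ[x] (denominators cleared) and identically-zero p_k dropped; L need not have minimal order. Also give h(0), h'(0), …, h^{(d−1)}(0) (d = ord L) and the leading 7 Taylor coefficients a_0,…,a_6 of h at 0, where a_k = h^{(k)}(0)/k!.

L = (54 - 256·x - 128·x^2 + 256·x^3 + 128·x^4) + (-13 - 10·x + 48·x^2 + 32·x^3)·Dx + (7 - 15·x - 7·x^2 + 16·x^3 + 8·x^4)·Dx^2  (order 2).
h: a_k = -6, 72, 90, 8, 160, 2044/5, 10514/15, …
ICs: h(0) = -6, h′(0) = 72.

f: a_k = -2, 0, 16, 0, -64/3, 0, 512/45, …
g: a_k = 3, 3, 6, 9, 15, 24, 39, …
f·g: L₀ = L_f ⊗_s L_g, ord ≤ 2·1.
h=h₀': d/dx-closure on L₀ ⇒ L.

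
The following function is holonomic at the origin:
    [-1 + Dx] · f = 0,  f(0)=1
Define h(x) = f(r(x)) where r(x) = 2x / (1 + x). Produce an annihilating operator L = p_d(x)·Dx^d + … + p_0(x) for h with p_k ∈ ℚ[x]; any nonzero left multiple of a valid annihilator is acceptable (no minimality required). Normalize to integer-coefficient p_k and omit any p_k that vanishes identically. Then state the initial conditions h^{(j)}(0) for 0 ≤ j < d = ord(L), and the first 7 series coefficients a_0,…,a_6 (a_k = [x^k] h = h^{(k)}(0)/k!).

f: a_k = 1, 1, 1/2, 1/6, 1/24, 1/120, 1/720, …
f∘r: x↦r, Dx↦Dx/r' in L_f ⇒ L₀.
L = -2 + (1 + 2·x + x^2)·Dx  (order 1).
h: a_k = 1, 2, 0, -2/3, 2/3, -2/5, 4/45, …
ICs: h(0) = 1.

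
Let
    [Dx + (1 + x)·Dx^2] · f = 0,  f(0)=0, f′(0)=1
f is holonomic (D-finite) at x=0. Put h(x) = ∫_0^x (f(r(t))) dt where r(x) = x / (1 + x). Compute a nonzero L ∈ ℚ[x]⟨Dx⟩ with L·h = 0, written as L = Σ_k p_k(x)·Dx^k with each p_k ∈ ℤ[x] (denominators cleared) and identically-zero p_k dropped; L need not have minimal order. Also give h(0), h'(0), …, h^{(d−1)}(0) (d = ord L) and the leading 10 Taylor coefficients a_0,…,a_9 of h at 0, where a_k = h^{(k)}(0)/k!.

L = (3 + 4·x)·Dx^2 + (1 + 3·x + 2·x^2)·Dx^3  (order 3).
h: a_k = 0, 0, 1/2, -1/2, 7/12, -3/4, 31/30, -3/2, 127/56, -85/24, …
ICs: h(0) = 0, h′(0) = 0, h′′(0) = 1.

f: a_k = 0, 1, -1/2, 1/3, -1/4, 1/5, -1/6, 1/7, -1/8, 1/9, …
L₀ from L_f via x↦r, Dx↦r'^{-1}Dx.
Integrate: L := L₀·Dx.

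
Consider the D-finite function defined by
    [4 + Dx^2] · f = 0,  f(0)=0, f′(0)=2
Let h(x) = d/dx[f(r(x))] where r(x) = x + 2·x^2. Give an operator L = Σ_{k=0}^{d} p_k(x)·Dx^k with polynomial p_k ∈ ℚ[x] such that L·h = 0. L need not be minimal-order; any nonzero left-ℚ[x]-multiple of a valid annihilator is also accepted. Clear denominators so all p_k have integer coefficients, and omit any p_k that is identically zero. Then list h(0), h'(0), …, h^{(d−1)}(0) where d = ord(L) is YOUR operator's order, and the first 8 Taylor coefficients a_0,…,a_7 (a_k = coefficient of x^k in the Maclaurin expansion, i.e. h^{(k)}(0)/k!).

f: a_k = 0, 2, 0, -4/3, 0, 4/15, 0, -8/315, …
Change of var in L_f (x↦r) gives L₀.
Differentiate: ansatz ord ≤ ord L₀ ⇒ L.
L = (52 + 64·x + 384·x^2 + 1024·x^3 + 1024·x^4) + (-12 - 48·x)·Dx + (1 + 8·x + 16·x^2)·Dx^2  (order 2).
h: a_k = 2, 8, -4, -32, -236/3, -48, 3352/45, 7552/45, …
ICs: h(0) = 2, h′(0) = 8.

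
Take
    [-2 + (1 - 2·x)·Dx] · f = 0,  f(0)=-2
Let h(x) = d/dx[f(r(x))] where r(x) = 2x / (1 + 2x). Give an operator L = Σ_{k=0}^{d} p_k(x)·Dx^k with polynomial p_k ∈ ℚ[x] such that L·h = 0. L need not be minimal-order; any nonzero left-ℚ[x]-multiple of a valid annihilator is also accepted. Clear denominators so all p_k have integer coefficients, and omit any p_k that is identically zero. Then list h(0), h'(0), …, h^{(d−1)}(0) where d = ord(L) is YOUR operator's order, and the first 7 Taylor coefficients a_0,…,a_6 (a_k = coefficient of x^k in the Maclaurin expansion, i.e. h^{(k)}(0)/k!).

f: a_k = -2, -4, -8, -16, -32, -64, -128, …
h₀=f(r): pull back L_f along r ⇒ L₀.
h₀' ⇒ L via d/dx closure of L₀.
L = 4 + (-1 + 2·x)·Dx  (order 1).
h: a_k = -8, -32, -96, -256, -640, -1536, -3584, …
ICs: h(0) = -8.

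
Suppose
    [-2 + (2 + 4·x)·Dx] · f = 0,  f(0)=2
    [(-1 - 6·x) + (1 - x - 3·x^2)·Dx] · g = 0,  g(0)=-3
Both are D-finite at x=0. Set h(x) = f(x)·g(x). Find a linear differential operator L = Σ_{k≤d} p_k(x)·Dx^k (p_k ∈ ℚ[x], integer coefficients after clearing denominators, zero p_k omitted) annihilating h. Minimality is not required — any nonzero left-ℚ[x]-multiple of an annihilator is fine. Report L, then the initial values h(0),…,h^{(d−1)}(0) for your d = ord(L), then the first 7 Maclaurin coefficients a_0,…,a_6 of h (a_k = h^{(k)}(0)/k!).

L = (2 + 7·x + 9·x^2) + (-1 - x + 5·x^2 + 6·x^3)·Dx  (order 1).
h: a_k = -6, -12, -27, -66, -573/4, -693/2, -6147/8, …
ICs: h(0) = -6.

f: a_k = 2, 2, -1, 1, -5/4, 7/4, -21/8, …
g: a_k = -3, -3, -12, -21, -57, -120, -291, …
f·g: L₀ = L_f ⊗_s L_g, ord ≤ 1·1.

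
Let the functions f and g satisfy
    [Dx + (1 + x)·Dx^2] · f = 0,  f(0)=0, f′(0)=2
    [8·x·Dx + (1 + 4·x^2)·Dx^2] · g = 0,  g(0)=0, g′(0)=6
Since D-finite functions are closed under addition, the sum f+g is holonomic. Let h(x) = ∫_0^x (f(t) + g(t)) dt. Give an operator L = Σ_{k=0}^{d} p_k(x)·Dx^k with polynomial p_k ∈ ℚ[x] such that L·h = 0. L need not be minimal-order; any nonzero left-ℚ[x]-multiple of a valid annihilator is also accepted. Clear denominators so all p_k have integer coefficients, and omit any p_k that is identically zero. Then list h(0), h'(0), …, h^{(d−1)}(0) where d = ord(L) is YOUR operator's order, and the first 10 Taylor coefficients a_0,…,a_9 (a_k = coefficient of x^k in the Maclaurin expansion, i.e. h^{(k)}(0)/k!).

L = (-8 - 24·x + 96·x^2 + 32·x^3)·Dx^2 + (-10 - 16·x + 72·x^2 + 192·x^3 + 64·x^4)·Dx^3 + (-1 + 7·x + 8·x^2 + 32·x^3 + 48·x^4 + 16·x^5)·Dx^4  (order 4).
h: a_k = 0, 0, 4, -1/3, -11/6, -1/10, 49/15, -1/21, -191/28, -1/36, …
ICs: h(0) = 0, h′(0) = 0, h′′(0) = 8, h′′′(0) = -2.

f: a_k = 0, 2, -1, 2/3, -1/2, 2/5, -1/3, 2/7, -1/4, 2/9, …
g: a_k = 0, 6, 0, -8, 0, 96/5, 0, -384/7, 0, 512/3, …
Weyl lclm of L_f,L_g ⇒ L₀ (ord ≤ 4).
h=∫₀ˣh₀: take L = L₀·Dx.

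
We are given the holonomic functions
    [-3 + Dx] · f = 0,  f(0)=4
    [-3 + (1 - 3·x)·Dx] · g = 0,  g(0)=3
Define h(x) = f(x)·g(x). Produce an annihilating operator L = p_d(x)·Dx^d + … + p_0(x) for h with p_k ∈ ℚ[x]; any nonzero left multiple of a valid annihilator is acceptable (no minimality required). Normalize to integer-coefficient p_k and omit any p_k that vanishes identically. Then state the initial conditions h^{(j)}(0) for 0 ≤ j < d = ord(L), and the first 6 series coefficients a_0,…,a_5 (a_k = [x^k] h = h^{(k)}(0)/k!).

f: a_k = 4, 12, 18, 18, 27/2, 81/10, …
g: a_k = 3, 9, 27, 81, 243, 729, …
f·g: L₀ = L_f ⊗_s L_g, ord ≤ 1·1.
L = (6 - 9·x) + (-1 + 3·x)·Dx  (order 1).
h: a_k = 12, 72, 270, 864, 5265/2, 39609/5, …
ICs: h(0) = 12.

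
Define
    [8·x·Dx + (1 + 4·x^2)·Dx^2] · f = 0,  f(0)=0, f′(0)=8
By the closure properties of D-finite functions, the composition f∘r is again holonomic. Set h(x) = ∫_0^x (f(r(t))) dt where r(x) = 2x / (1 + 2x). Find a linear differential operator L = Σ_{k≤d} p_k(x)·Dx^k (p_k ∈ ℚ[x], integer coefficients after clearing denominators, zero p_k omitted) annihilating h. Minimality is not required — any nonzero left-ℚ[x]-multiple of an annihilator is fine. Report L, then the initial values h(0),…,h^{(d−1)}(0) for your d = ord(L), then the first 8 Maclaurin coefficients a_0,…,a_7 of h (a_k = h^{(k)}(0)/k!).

f: a_k = 0, 8, 0, -32/3, 0, 128/5, 0, -512/7, …
f∘r: x↦r, Dx↦Dx/r' in L_f ⇒ L₀.
Integrate: L := L₀·Dx.
L = (4 + 40·x)·Dx^2 + (1 + 4·x + 20·x^2)·Dx^3  (order 3).
h: a_k = 0, 0, 8, -32/3, -16/3, 384/5, -2432/15, -5632/21, …
ICs: h(0) = 0, h′(0) = 0, h′′(0) = 16.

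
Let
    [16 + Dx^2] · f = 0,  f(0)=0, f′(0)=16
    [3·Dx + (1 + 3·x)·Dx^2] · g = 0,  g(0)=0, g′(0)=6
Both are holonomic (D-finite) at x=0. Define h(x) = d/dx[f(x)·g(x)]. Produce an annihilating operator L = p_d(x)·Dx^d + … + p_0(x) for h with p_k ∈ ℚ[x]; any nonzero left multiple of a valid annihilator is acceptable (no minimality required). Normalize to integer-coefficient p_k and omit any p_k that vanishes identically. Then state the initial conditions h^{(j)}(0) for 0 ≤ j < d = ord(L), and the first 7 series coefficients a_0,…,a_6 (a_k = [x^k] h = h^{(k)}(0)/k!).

f: a_k = 0, 16, 0, -128/3, 0, 512/15, 0, …
g: a_k = 0, 6, -9, 18, -81/2, 486/5, -243, …
Sym-product of L_f,L_g gives L₀ (≤ ord 4).
h=h₀': d/dx-closure on L₀ ⇒ L.
L = (-252256 - 1400832·x + 774144·x^2 + 36937728·x^3 + 133871616·x^4 + 191102976·x^5 + 95551488·x^6) + (-43296 + 45216·x + 2557440·x^2 + 11404800·x^3 + 19906560·x^4 + 11943936·x^5)·Dx + (-14630 - 16992·x + 831600·x^2 + 6110208·x^3 + 17853696·x^4 + 23887872·x^5 + 11943936·x^6)·Dx^2 + (-2706 + 2826·x + 159840·x^2 + 712800·x^3 + 1244160·x^4 + 746496·x^5)·Dx^3 + (71 + 4410·x + 48951·x^2 + 237600·x^3 + 592920·x^4 + 746496·x^5 + 373248·x^6)·Dx^4  (order 4).
h: a_k = 0, 192, -432, 128, -1320, 5952, -86352/5, …
ICs: h(0) = 0, h′(0) = 192, h′′(0) = -864, h′′′(0) = 768.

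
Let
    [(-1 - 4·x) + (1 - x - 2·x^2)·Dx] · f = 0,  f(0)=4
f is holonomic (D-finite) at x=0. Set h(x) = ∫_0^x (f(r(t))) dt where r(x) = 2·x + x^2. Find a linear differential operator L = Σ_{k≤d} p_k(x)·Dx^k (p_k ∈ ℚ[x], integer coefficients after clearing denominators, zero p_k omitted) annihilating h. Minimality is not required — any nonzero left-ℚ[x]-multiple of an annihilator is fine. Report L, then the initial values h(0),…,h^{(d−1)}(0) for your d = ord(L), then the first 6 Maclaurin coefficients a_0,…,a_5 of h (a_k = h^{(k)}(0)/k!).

L = (2 + 16·x + 8·x^2)·Dx + (-1 + 3·x + 6·x^2 + 2·x^3)·Dx^2  (order 2).
h: a_k = 0, 4, 4, 52/3, 52, 956/5, …
ICs: h(0) = 0, h′(0) = 4.

f: a_k = 4, 4, 12, 20, 44, 84, …
Change of var in L_f (x↦r) gives L₀.
h=∫h₀ ⇒ L = L₀·Dx.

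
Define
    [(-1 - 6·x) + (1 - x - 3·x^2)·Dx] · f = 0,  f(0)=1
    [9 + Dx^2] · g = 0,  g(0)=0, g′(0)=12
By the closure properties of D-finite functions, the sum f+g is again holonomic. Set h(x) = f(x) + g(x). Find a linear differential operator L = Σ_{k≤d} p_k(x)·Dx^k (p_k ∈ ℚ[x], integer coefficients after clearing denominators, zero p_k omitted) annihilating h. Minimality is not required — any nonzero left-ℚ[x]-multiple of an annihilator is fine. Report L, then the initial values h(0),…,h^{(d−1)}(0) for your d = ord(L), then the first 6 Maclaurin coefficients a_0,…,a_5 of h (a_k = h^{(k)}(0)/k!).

f: a_k = 1, 1, 4, 7, 19, 40, …
g: a_k = 0, 12, 0, -18, 0, 81/10, …
f+g: L₀ = lclm(L_f,L_g), ord ≤ 1+2.
L = (459 + 2916·x + 1539·x^2 + 3888·x^3 + 3645·x^4 + 4374·x^5) + (-153 + 153·x + 378·x^2 - 405·x^3 + 2187·x^5 + 2187·x^6)·Dx + (51 + 324·x + 171·x^2 + 432·x^3 + 405·x^4 + 486·x^5)·Dx^2 + (-17 + 17·x + 42·x^2 - 45·x^3 + 243·x^5 + 243·x^6)·Dx^3  (order 3).
h: a_k = 1, 13, 4, -11, 19, 481/10, …
ICs: h(0) = 1, h′(0) = 13, h′′(0) = 8.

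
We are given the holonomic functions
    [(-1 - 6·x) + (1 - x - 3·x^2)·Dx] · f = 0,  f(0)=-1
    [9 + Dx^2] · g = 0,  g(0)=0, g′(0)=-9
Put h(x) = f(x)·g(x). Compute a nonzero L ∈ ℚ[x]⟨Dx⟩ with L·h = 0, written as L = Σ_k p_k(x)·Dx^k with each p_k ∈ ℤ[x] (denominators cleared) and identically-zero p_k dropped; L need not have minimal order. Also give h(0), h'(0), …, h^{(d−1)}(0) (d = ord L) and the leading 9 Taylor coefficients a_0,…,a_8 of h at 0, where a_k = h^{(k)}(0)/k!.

L = (-3 + 9·x + 27·x^2) + (2 + 12·x)·Dx + (-1 + x + 3·x^2)·Dx^2  (order 2).
h: a_k = 0, 9, 9, 45/2, 99/2, 4923/40, 10863/40, 358119/560, 162873/112, …
ICs: h(0) = 0, h′(0) = 9.

f: a_k = -1, -1, -4, -7, -19, -40, -97, -217, -508, …
g: a_k = 0, -9, 0, 27/2, 0, -243/40, 0, 729/560, 0, …
h₀=f·g: eliminate ⇒ L₀, order ≤ 1·2.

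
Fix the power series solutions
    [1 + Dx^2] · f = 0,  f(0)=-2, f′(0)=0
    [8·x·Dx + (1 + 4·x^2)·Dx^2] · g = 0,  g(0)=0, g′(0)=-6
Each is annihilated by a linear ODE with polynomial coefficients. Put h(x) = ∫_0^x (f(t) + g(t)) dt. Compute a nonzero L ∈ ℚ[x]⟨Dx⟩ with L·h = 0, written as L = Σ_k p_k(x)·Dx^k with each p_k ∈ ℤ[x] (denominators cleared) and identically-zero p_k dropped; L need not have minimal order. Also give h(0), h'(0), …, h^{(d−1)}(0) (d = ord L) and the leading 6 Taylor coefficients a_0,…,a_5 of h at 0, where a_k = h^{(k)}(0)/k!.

L = (-376·x + 1600·x^3 + 128·x^5)·Dx^2 + (-7 + 76·x^2 + 432·x^4 + 64·x^6)·Dx^3 + (-376·x + 1600·x^3 + 128·x^5)·Dx^4 + (-7 + 76·x^2 + 432·x^4 + 64·x^6)·Dx^5  (order 5).
h: a_k = 0, -2, -3, 1/3, 2, -1/60, …
ICs: h(0) = 0, h′(0) = -2, h′′(0) = -6, h′′′(0) = 2, h′′′′(0) = 48.

f: a_k = -2, 0, 1, 0, -1/12, 0, …
g: a_k = 0, -6, 0, 8, 0, -96/5, …
L₀ := lclm(L_f,L_g); ord L₀ ≤ 2+2.
∫: right-multiply L₀ by Dx.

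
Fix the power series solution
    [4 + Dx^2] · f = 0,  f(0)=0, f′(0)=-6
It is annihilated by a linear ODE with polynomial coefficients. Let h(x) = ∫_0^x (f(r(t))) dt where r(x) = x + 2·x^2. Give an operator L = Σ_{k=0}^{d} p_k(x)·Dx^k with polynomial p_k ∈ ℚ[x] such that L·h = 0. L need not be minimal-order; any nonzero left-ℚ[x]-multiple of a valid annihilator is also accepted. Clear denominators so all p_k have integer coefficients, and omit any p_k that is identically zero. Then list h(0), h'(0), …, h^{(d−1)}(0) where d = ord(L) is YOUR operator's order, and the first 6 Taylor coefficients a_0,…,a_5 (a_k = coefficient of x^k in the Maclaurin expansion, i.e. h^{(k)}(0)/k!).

f: a_k = 0, -6, 0, 4, 0, -4/5, …
Substitute x→r, Dx→(1/r')Dx; clear ⇒ L₀.
Integrate: L := L₀·Dx.
L = (4 + 48·x + 192·x^2 + 256·x^3)·Dx - 4·Dx^2 + (1 + 4·x)·Dx^3  (order 3).
h: a_k = 0, 0, -3, -4, 1, 24/5, …
ICs: h(0) = 0, h′(0) = 0, h′′(0) = -6.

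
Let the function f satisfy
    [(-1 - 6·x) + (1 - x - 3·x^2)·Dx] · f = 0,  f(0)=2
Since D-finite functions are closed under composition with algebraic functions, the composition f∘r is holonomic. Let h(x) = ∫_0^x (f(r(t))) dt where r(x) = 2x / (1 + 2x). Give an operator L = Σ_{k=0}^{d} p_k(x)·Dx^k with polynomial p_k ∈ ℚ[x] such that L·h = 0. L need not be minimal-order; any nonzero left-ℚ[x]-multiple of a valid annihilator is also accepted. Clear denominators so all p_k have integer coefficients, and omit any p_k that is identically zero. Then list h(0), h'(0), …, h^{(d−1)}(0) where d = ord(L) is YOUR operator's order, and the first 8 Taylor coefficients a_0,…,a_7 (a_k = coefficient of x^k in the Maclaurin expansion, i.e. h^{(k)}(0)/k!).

L = (2 + 28·x)·Dx + (-1 - 4·x + 8·x^2 + 24·x^3)·Dx^2  (order 2).
h: a_k = 0, 2, 2, 8, 0, 288/5, -96, 4608/7, …
ICs: h(0) = 0, h′(0) = 2.

f: a_k = 2, 2, 8, 14, 38, 80, 194, 434, …
h₀=f(r): pull back L_f along r ⇒ L₀.
h=∫₀ˣh₀: take L = L₀·Dx.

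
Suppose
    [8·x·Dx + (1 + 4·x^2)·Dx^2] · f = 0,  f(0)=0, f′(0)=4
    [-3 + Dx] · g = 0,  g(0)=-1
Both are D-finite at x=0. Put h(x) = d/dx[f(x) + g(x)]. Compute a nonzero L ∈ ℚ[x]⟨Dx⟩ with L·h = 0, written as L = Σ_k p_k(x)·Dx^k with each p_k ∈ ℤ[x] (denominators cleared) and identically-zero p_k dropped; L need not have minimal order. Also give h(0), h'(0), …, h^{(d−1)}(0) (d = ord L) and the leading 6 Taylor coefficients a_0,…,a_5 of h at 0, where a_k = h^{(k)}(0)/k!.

f: a_k = 0, 4, 0, -16/3, 0, 64/5, …
g: a_k = -1, -3, -9/2, -9/2, -27/8, -81/40, …
h₀=f+g: left-lcm gives L₀, ord ≤ 3.
Derive L from L₀ (diff closure).
L = (24 - 72·x - 288·x^2 - 288·x^3) + (-17 + 24·x^2 - 144·x^4)·Dx + (3 + 8·x + 24·x^2 + 32·x^3 + 48·x^4)·Dx^2  (order 2).
h: a_k = 1, -9, -59/2, -27/2, 431/8, -243/40, …
ICs: h(0) = 1, h′(0) = -9.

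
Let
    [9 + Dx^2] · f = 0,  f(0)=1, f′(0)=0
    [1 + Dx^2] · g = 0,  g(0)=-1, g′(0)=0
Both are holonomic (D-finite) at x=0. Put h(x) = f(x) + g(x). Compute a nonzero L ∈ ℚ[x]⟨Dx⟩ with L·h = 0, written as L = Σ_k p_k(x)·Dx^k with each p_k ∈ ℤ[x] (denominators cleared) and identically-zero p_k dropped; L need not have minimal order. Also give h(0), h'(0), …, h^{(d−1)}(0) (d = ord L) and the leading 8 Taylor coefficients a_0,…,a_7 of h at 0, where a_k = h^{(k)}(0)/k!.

L = 9 + 10·Dx^2 + Dx^4  (order 4).
h: a_k = 0, 0, -4, 0, 10/3, 0, -91/90, 0, …
ICs: h(0) = 0, h′(0) = 0, h′′(0) = -8, h′′′(0) = 0.

f: a_k = 1, 0, -9/2, 0, 27/8, 0, -81/80, 0, …
g: a_k = -1, 0, 1/2, 0, -1/24, 0, 1/720, 0, …
Sum ⇒ L₀ = lclm(L_f,L_g) in ℚ(x)⟨Dx⟩.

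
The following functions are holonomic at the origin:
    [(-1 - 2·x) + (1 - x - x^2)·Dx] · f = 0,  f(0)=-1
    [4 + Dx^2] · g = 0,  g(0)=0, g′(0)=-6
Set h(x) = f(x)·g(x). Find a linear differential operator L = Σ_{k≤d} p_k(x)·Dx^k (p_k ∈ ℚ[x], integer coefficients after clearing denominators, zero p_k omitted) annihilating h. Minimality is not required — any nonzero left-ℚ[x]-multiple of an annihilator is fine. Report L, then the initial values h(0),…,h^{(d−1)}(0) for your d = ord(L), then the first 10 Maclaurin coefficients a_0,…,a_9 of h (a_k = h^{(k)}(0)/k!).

f: a_k = -1, -1, -2, -3, -5, -8, -13, -21, -34, -55, …
g: a_k = 0, -6, 0, 4, 0, -4/5, 0, 8/105, 0, -4/945, …
L₀ := L_f ⊗_s L_g (sym. prod.), ord ≤ 2.
L = (-2 + 4·x + 4·x^2) + (2 + 4·x)·Dx + (-1 + x + x^2)·Dx^2  (order 2).
h: a_k = 0, 6, 6, 8, 14, 114/5, 184/5, 1250/21, 10114/105, 4208/27, …
ICs: h(0) = 0, h′(0) = 6.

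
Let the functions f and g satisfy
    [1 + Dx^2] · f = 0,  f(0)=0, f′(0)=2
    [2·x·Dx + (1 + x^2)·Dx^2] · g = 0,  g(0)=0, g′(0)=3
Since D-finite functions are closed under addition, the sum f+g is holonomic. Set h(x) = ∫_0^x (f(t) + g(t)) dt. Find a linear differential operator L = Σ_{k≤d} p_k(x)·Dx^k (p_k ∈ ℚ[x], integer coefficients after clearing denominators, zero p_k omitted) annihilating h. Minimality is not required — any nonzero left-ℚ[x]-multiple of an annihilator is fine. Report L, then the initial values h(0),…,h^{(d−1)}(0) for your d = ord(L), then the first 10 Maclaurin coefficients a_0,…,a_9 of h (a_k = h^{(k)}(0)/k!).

f: a_k = 0, 2, 0, -1/3, 0, 1/60, 0, -1/2520, 0, 1/181440, …
g: a_k = 0, 3, 0, -1, 0, 3/5, 0, -3/7, 0, 1/3, …
h₀=f+g: left-lcm gives L₀, ord ≤ 4.
h=∫₀ˣh₀: take L = L₀·Dx.
L = (-22·x + 28·x^3 + 2·x^5)·Dx^2 + (-1 + 7·x^2 + 9·x^4 + x^6)·Dx^3 + (-22·x + 28·x^3 + 2·x^5)·Dx^4 + (-1 + 7·x^2 + 9·x^4 + x^6)·Dx^5  (order 5).
h: a_k = 0, 0, 5/2, 0, -1/3, 0, 37/360, 0, -1081/20160, 0, …
ICs: h(0) = 0, h′(0) = 0, h′′(0) = 5, h′′′(0) = 0, h′′′′(0) = -8.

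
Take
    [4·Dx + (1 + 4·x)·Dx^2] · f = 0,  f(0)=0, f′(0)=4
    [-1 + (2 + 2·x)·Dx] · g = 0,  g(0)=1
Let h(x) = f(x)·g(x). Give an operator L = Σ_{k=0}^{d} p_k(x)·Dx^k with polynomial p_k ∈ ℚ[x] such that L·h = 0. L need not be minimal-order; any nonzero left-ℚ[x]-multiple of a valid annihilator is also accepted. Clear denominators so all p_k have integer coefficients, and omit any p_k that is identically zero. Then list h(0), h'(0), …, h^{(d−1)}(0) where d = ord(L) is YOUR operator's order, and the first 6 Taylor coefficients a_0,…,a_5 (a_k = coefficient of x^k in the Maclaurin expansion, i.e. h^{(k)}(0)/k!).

f: a_k = 0, 4, -8, 64/3, -64, 1024/5, …
g: a_k = 1, 1/2, -1/8, 1/16, -5/128, 7/256, …
h₀=f·g: eliminate ⇒ L₀, order ≤ 2·1.
L = (-5 + 4·x) + (12 + 12·x)·Dx + (4 + 24·x + 36·x^2 + 16·x^3)·Dx^2  (order 2).
h: a_k = 0, 4, -6, 101/6, -625/12, 81349/480, …
ICs: h(0) = 0, h′(0) = 4.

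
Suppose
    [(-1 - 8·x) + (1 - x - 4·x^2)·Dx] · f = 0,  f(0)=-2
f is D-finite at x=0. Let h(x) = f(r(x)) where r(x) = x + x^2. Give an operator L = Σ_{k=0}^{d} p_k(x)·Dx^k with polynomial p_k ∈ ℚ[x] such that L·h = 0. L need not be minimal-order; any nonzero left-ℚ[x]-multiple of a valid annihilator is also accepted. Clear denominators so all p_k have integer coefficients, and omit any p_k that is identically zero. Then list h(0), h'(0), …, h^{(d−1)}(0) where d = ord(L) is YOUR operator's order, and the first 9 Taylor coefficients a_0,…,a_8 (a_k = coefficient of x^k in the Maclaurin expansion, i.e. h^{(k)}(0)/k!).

f: a_k = -2, -2, -10, -18, -58, -130, -362, -882, -2330, …
Substitute x→r, Dx→(1/r')Dx; clear ⇒ L₀.
L = (1 + 10·x + 24·x^2 + 16·x^3) + (-1 + x + 5·x^2 + 8·x^3 + 4·x^4)·Dx  (order 1).
h: a_k = -2, -2, -12, -38, -122, -416, -1378, -4586, -15292, …
ICs: h(0) = -2.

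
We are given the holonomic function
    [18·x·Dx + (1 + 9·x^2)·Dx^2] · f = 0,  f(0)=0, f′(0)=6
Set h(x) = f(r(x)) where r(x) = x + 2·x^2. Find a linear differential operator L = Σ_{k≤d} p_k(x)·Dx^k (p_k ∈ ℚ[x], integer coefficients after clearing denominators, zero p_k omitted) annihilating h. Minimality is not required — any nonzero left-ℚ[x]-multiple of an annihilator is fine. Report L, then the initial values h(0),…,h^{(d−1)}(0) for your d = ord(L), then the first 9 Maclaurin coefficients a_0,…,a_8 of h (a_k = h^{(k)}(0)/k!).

L = (-4 + 18·x + 144·x^2 + 432·x^3 + 432·x^4)·Dx + (1 + 4·x + 9·x^2 + 72·x^3 + 180·x^4 + 144·x^5)·Dx^2  (order 2).
h: a_k = 0, 6, 12, -18, -108, -594/5, 828, 22842/7, -972, …
ICs: h(0) = 0, h′(0) = 6.

f: a_k = 0, 6, 0, -18, 0, 486/5, 0, -4374/7, 0, …
Substitute x→r, Dx→(1/r')Dx; clear ⇒ L₀.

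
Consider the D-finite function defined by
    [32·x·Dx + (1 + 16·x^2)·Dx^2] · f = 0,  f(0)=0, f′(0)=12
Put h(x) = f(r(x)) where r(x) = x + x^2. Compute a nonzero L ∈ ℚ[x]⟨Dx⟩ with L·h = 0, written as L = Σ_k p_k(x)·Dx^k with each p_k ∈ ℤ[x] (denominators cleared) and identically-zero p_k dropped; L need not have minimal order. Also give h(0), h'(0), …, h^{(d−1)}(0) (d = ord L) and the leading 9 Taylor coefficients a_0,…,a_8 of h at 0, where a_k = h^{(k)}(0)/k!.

f: a_k = 0, 12, 0, -64, 0, 3072/5, 0, -49152/7, 0, …
f∘r: x↦r, Dx↦Dx/r' in L_f ⇒ L₀.
L = (-2 + 32·x + 128·x^2 + 192·x^3 + 96·x^4)·Dx + (1 + 2·x + 16·x^2 + 64·x^3 + 80·x^4 + 32·x^5)·Dx^2  (order 2).
h: a_k = 0, 12, 12, -64, -192, 2112/5, 3008, -6144/7, -43008, …
ICs: h(0) = 0, h′(0) = 12.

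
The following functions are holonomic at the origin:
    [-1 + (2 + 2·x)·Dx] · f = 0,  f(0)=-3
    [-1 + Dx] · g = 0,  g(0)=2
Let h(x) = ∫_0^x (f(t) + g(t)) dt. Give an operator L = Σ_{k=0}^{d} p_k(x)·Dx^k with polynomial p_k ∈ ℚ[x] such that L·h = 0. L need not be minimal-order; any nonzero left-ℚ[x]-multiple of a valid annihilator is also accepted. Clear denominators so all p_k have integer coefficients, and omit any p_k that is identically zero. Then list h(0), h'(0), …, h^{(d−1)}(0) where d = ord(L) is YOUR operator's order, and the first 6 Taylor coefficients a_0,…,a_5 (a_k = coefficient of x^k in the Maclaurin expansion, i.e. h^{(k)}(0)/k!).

L = (3 + 2·x)·Dx + (-5 - 8·x - 4·x^2)·Dx^2 + (2 + 6·x + 4·x^2)·Dx^3  (order 3).
h: a_k = 0, -1, 1/4, 11/24, 7/192, 77/1920, …
ICs: h(0) = 0, h′(0) = -1, h′′(0) = 1/2.

f: a_k = -3, -3/2, 3/8, -3/16, 15/128, -21/256, …
g: a_k = 2, 2, 1, 1/3, 1/12, 1/60, …
L₀ := lclm(L_f,L_g); ord L₀ ≤ 1+1.
h=∫₀ˣh₀: take L = L₀·Dx.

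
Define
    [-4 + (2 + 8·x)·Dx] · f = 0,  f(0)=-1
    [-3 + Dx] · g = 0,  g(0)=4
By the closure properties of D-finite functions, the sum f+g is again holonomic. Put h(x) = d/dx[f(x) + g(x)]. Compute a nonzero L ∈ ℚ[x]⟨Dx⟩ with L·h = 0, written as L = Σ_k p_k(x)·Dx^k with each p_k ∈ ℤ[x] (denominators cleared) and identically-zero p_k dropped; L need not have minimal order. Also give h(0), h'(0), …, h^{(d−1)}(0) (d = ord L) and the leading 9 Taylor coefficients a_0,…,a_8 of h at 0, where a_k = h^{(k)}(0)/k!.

L = (-54 - 72·x) + (3 - 72·x - 144·x^2)·Dx + (5 + 32·x + 48·x^2)·Dx^2  (order 2).
h: a_k = 10, 40, 42, 94, -199/2, 5283/10, -36717/20, 961689/140, -28826613/1120, …
ICs: h(0) = 10, h′(0) = 40.

f: a_k = -1, -2, 2, -4, 10, -28, 84, -264, 858, …
g: a_k = 4, 12, 18, 18, 27/2, 81/10, 81/20, 243/140, 729/1120, …
L₀ := lclm(L_f,L_g); ord L₀ ≤ 1+1.
h₀' ⇒ L via d/dx closure of L₀.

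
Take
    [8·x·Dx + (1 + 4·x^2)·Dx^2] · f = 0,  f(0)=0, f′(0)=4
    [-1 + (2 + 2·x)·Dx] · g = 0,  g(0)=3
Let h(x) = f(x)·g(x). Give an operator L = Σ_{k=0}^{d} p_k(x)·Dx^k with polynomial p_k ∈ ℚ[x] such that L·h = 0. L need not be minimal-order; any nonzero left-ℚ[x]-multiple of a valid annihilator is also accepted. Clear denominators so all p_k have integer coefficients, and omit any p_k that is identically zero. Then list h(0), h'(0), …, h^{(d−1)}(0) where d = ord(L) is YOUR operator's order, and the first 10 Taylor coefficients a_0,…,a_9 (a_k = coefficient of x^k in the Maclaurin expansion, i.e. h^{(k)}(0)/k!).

L = (3 - 16·x - 4·x^2) + (-4 + 28·x + 48·x^2 + 16·x^3)·Dx + (4 + 8·x + 20·x^2 + 32·x^3 + 16·x^4)·Dx^2  (order 2).
h: a_k = 0, 12, 6, -35/2, -29/4, 6389/160, 5929/320, -1022653/8960, -944407/17920, 60850925/172032, …
ICs: h(0) = 0, h′(0) = 12.

f: a_k = 0, 4, 0, -16/3, 0, 64/5, 0, -256/7, 0, 1024/9, …
g: a_k = 3, 3/2, -3/8, 3/16, -15/128, 21/256, -63/1024, 99/2048, -1287/32768, 2145/65536, …
h₀=f·g: eliminate ⇒ L₀, order ≤ 2·1.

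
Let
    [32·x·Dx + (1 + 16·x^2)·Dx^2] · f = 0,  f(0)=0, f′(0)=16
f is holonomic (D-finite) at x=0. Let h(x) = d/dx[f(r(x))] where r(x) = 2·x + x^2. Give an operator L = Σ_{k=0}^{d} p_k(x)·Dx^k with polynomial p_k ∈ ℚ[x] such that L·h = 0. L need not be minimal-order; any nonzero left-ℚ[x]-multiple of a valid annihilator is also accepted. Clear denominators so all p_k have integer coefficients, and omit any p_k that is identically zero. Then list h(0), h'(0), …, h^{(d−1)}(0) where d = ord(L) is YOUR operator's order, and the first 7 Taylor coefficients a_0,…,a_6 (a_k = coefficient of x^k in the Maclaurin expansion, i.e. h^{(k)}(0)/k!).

f: a_k = 0, 16, 0, -256/3, 0, 4096/5, 0, …
h₀=f(r): pull back L_f along r ⇒ L₀.
h=h₀': d/dx-closure on L₀ ⇒ L.
L = (-1 + 128·x + 256·x^2 + 192·x^3 + 48·x^4) + (1 + x + 64·x^2 + 128·x^3 + 80·x^4 + 16·x^5)·Dx  (order 1).
h: a_k = 32, 32, -2048, -4096, 128512, 392704, -7929856, …
ICs: h(0) = 32.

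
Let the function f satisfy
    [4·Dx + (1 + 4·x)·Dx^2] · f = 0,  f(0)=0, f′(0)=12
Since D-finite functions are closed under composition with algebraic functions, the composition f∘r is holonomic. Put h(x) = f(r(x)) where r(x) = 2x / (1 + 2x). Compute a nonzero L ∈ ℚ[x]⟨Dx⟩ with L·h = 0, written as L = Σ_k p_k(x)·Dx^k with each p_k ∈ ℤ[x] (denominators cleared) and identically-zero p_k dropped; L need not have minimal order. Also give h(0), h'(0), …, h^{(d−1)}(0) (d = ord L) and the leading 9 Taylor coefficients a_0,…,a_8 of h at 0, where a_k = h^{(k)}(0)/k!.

f: a_k = 0, 12, -24, 64, -192, 3072/5, -2048, 49152/7, -24576, …
f∘r: x↦r, Dx↦Dx/r' in L_f ⇒ L₀.
L = (12 + 40·x)·Dx + (1 + 12·x + 20·x^2)·Dx^2  (order 2).
h: a_k = 0, 24, -144, 992, -7488, 299904/5, -499968, 29999616/7, -37499904, …
ICs: h(0) = 0, h′(0) = 24.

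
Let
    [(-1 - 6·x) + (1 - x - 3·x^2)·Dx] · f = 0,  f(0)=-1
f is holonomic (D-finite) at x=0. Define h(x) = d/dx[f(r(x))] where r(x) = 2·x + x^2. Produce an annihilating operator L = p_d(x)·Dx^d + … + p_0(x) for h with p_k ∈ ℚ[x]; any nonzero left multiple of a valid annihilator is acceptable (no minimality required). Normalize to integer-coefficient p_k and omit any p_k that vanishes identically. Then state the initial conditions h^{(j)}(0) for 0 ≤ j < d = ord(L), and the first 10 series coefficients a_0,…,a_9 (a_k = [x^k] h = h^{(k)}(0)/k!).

f: a_k = -1, -1, -4, -7, -19, -40, -97, -217, -508, -1159, …
h₀=f(r): pull back L_f along r ⇒ L₀.
Derive L from L₀ (diff closure).
L = (17 + 114·x + 597·x^2 + 1260·x^3 + 1215·x^4 + 540·x^5 + 90·x^6) + (-1 - 11·x + 21·x^2 + 211·x^3 + 405·x^4 + 333·x^5 + 126·x^6 + 18·x^7)·Dx  (order 1).
h: a_k = -2, -34, -216, -1568, -9650, -59226, -348264, -2017304, -11478096, -64554440, …
ICs: h(0) = -2.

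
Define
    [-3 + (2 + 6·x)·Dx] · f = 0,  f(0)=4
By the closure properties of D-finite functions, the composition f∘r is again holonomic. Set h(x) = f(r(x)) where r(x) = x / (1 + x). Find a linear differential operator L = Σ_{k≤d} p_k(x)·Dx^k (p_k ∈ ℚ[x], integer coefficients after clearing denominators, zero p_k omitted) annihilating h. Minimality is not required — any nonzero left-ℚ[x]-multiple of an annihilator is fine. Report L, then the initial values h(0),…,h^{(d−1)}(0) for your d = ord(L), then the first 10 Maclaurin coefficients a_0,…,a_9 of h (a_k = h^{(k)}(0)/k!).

f: a_k = 4, 6, -9/2, 27/4, -405/32, 1701/64, -15309/256, 72171/512, -2814669/8192, 14073345/16384, …
Substitute x→r, Dx→(1/r')Dx; clear ⇒ L₀.
L = -3 + (2 + 10·x + 8·x^2)·Dx  (order 1).
h: a_k = 4, 6, -21/2, 87/4, -1677/32, 9069/64, -106305/256, 658335/512, -33903165/8192, 224519505/16384, …
ICs: h(0) = 4.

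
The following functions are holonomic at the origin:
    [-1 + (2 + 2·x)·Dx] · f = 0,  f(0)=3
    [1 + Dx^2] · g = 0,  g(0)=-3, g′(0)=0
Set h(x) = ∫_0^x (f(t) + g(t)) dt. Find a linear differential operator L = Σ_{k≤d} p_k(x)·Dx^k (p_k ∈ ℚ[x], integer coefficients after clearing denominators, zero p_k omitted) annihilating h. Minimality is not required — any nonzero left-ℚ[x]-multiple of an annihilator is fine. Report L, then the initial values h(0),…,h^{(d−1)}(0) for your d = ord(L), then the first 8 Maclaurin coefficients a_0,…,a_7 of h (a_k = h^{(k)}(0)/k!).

f: a_k = 3, 3/2, -3/8, 3/16, -15/128, 21/256, -63/1024, 99/2048, …
g: a_k = -3, 0, 3/2, 0, -1/8, 0, 1/240, 0, …
f+g: L₀ = lclm(L_f,L_g), ord ≤ 1+2.
Integrate: L := L₀·Dx.
L = (-7 - 8·x - 4·x^2)·Dx + (6 + 22·x + 24·x^2 + 8·x^3)·Dx^2 + (-7 - 8·x - 4·x^2)·Dx^3 + (6 + 22·x + 24·x^2 + 8·x^3)·Dx^4  (order 4).
h: a_k = 0, 0, 3/4, 3/8, 3/64, -31/640, 7/512, -881/107520, …
ICs: h(0) = 0, h′(0) = 0, h′′(0) = 3/2, h′′′(0) = 9/4.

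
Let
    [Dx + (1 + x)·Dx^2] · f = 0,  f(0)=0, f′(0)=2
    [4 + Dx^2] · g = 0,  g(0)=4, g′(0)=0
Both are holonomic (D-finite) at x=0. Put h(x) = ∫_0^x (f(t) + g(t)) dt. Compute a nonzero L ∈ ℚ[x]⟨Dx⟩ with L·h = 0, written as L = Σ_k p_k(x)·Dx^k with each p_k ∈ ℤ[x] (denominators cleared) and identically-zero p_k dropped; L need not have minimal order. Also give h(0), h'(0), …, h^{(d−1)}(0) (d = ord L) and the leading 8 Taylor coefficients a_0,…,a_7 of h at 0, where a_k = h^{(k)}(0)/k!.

L = (20 + 16·x + 8·x^2)·Dx^2 + (12 + 28·x + 24·x^2 + 8·x^3)·Dx^3 + (5 + 4·x + 2·x^2)·Dx^4 + (3 + 7·x + 6·x^2 + 2·x^3)·Dx^5  (order 5).
h: a_k = 0, 4, 1, -3, 1/6, 13/30, 1/15, -31/315, …
ICs: h(0) = 0, h′(0) = 4, h′′(0) = 2, h′′′(0) = -18, h′′′′(0) = 4.

f: a_k = 0, 2, -1, 2/3, -1/2, 2/5, -1/3, 2/7, …
g: a_k = 4, 0, -8, 0, 8/3, 0, -16/45, 0, …
Weyl lclm of L_f,L_g ⇒ L₀ (ord ≤ 4).
h=∫₀ˣh₀: take L = L₀·Dx.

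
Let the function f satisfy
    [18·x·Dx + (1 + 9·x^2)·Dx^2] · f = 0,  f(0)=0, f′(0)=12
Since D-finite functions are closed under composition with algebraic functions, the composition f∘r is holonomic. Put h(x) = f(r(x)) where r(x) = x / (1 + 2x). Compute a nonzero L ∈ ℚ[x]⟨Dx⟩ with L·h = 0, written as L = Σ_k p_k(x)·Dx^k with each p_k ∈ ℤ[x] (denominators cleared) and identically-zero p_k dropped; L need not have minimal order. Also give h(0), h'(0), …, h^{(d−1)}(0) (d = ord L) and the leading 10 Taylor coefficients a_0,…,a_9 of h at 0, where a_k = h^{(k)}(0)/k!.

L = (4 + 26·x)·Dx + (1 + 4·x + 13·x^2)·Dx^2  (order 2).
h: a_k = 0, 12, -24, 12, 120, -2388/5, 552, 17796/7, -14280, 25068, …
ICs: h(0) = 0, h′(0) = 12.

f: a_k = 0, 12, 0, -36, 0, 972/5, 0, -8748/7, 0, 8748, …
Substitute x→r, Dx→(1/r')Dx; clear ⇒ L₀.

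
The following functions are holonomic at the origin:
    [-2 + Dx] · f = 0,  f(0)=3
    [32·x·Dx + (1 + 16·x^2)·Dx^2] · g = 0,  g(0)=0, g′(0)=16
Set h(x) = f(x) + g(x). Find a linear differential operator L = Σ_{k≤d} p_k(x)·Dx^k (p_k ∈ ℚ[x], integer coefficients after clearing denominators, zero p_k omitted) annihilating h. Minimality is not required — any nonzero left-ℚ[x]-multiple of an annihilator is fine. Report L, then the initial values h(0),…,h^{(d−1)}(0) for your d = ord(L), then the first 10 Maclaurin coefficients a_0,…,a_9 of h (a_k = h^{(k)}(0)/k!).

L = (32 - 64·x - 1536·x^2 - 1024·x^3)·Dx + (-18 + 704·x^2 - 512·x^4)·Dx^2 + (1 + 16·x + 32·x^2 + 256·x^3 + 256·x^4)·Dx^3  (order 3).
h: a_k = 3, 22, 6, -244/3, 2, 820, 4/15, -983032/105, 2/105, 110100484/945, …
ICs: h(0) = 3, h′(0) = 22, h′′(0) = 12.

f: a_k = 3, 6, 6, 4, 2, 4/5, 4/15, 8/105, 2/105, 4/945, …
g: a_k = 0, 16, 0, -256/3, 0, 4096/5, 0, -65536/7, 0, 1048576/9, …
Sum ⇒ L₀ = lclm(L_f,L_g) in ℚ(x)⟨Dx⟩.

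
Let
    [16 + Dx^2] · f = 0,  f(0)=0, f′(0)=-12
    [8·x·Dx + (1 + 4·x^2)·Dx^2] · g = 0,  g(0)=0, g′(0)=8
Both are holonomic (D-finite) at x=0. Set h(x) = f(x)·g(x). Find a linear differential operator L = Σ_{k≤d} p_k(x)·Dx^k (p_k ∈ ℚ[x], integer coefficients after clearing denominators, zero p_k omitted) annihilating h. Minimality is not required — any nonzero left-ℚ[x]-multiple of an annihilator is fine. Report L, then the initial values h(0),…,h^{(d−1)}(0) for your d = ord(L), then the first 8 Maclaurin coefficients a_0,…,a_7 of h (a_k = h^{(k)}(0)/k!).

f: a_k = 0, -12, 0, 32, 0, -128/5, 0, 1024/105, …
g: a_k = 0, 8, 0, -32/3, 0, 128/5, 0, -512/7, …
L₀ := L_f ⊗_s L_g (sym. prod.), ord ≤ 4.
L = (2560 + 29696·x^2 + 118784·x^4 + 262144·x^6 + 262144·x^8) + (1536·x + 14336·x^3 + 49152·x^5 + 65536·x^7)·Dx + (240 + 3008·x^2 + 13824·x^4 + 32768·x^6 + 32768·x^8)·Dx^2 + (96·x + 896·x^3 + 3072·x^5 + 4096·x^7)·Dx^3 + (5 + 72·x^2 + 400·x^4 + 1024·x^6 + 1024·x^8)·Dx^4  (order 4).
h: a_k = 0, 0, -96, 0, 384, 0, -2560/3, 0, …
ICs: h(0) = 0, h′(0) = 0, h′′(0) = -192, h′′′(0) = 0.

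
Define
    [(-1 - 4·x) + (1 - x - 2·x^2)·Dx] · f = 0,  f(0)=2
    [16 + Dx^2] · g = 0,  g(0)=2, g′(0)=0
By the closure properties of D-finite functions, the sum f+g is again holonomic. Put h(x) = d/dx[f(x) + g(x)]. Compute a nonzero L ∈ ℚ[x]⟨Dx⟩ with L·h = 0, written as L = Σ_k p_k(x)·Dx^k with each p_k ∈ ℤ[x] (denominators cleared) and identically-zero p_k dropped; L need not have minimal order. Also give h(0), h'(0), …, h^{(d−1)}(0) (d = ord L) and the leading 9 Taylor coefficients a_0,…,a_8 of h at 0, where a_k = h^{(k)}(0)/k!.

f: a_k = 2, 2, 6, 10, 22, 42, 86, 170, 342, …
g: a_k = 2, 0, -16, 0, 64/3, 0, -512/45, 0, 1024/315, …
f+g: L₀ = lclm(L_f,L_g), ord ≤ 1+2.
Derive L from L₀ (diff closure).
L = (2880 + 9600·x + 20736·x^2 + 7680·x^3 + 15360·x^4 + 18432·x^5 + 12288·x^6) + (-368 - 1040·x + 2400·x^2 + 2048·x^3 - 2560·x^4 + 1536·x^5 + 7168·x^6 + 4096·x^7)·Dx + (180 + 600·x + 1296·x^2 + 480·x^3 + 960·x^4 + 1152·x^5 + 768·x^6)·Dx^2 + (-23 - 65·x + 150·x^2 + 128·x^3 - 160·x^4 + 96·x^5 + 448·x^6 + 256·x^7)·Dx^3  (order 3).
h: a_k = 2, -20, 30, 520/3, 210, 6716/15, 1190, 870032/315, 6138, …
ICs: h(0) = 2, h′(0) = -20, h′′(0) = 60.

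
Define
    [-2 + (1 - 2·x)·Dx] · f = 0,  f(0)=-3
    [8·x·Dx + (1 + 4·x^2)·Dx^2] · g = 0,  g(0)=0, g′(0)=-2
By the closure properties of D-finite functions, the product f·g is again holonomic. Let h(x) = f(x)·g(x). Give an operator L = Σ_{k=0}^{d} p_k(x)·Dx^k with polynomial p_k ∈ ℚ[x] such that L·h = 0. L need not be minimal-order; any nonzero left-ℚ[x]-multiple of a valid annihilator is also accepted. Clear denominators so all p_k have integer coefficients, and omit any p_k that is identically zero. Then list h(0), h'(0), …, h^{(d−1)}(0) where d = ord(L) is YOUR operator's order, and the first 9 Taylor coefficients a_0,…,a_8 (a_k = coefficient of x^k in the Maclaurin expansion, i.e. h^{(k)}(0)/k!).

f: a_k = -3, -6, -12, -24, -48, -96, -192, -384, -768, …
g: a_k = 0, -2, 0, 8/3, 0, -32/5, 0, 128/7, 0, …
Product ⇒ symmetric product L₀, ord ≤ 2.
L = 16·x + (4 - 8·x + 32·x^2)·Dx + (-1 + 2·x - 4·x^2 + 8·x^3)·Dx^2  (order 2).
h: a_k = 0, 6, 12, 16, 32, 416/5, 832/5, 9728/35, 19456/35, …
ICs: h(0) = 0, h′(0) = 6.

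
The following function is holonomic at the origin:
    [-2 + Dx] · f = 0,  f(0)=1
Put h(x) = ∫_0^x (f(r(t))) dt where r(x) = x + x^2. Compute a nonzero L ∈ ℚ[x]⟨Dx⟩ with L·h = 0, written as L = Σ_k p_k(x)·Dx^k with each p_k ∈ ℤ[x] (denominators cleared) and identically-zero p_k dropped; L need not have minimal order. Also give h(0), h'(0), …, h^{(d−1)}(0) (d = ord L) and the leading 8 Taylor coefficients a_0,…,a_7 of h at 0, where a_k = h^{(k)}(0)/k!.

L = (-2 - 4·x)·Dx + Dx^2  (order 2).
h: a_k = 0, 1, 1, 4/3, 4/3, 4/3, 52/45, 304/315, …
ICs: h(0) = 0, h′(0) = 1.

f: a_k = 1, 2, 2, 4/3, 2/3, 4/15, 4/45, 8/315, …
h₀=f(r): pull back L_f along r ⇒ L₀.
∫: right-multiply L₀ by Dx.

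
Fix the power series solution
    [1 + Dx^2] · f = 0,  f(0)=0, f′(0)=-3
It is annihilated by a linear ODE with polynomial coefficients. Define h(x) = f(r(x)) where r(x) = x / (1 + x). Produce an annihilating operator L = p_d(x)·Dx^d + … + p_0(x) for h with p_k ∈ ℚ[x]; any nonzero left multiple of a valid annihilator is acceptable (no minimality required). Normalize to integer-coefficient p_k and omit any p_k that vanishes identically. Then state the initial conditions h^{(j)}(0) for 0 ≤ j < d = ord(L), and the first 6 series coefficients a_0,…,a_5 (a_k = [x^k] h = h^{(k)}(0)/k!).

f: a_k = 0, -3, 0, 1/2, 0, -1/40, …
h₀=f(r): pull back L_f along r ⇒ L₀.
L = 1 + (2 + 6·x + 6·x^2 + 2·x^3)·Dx + (1 + 4·x + 6·x^2 + 4·x^3 + x^4)·Dx^2  (order 2).
h: a_k = 0, -3, 3, -5/2, 3/2, -1/40, …
ICs: h(0) = 0, h′(0) = -3.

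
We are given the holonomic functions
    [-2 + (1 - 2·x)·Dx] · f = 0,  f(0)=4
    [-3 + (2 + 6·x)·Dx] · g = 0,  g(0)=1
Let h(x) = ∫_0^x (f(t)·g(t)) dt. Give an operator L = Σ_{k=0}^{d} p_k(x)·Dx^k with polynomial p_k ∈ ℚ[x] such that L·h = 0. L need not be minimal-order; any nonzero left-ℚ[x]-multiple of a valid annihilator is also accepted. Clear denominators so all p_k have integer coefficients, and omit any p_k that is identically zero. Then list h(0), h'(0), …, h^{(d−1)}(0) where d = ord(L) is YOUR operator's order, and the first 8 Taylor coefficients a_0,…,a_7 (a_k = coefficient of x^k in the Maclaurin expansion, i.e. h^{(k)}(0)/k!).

f: a_k = 4, 8, 16, 32, 64, 128, 256, 512, …
g: a_k = 1, 3/2, -9/8, 27/16, -405/128, 1701/256, -15309/1024, 72171/2048, …
f·g: L₀ = L_f ⊗_s L_g, ord ≤ 1·1.
h=∫₀ˣh₀: take L = L₀·Dx.
L = (7 + 6·x)·Dx + (-2 - 2·x + 12·x^2)·Dx^2  (order 2).
h: a_k = 0, 4, 7, 47/6, 215/16, 607/32, 13841/384, 95419/1792, …
ICs: h(0) = 0, h′(0) = 4.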